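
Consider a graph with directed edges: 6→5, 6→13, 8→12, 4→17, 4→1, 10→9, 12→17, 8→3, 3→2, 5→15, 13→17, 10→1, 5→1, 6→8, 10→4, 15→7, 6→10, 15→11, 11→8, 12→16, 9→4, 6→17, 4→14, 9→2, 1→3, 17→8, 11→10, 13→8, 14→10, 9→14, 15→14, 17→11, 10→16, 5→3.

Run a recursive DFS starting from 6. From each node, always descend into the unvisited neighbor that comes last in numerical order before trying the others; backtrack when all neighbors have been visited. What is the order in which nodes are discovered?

Visit 6
6 → 17
17 → 11
11 → 10
10 → 16
10 → 9
9 → 14
9 → 4
4 → 1
1 → 3
3 → 2
11 → 8
8 → 12
6 → 13
6 → 5
5 → 15
15 → 7

6 → 17 → 11 → 10 → 16 → 9 → 14 → 4 → 1 → 3 → 2 → 8 → 12 → 13 → 5 → 15 → 7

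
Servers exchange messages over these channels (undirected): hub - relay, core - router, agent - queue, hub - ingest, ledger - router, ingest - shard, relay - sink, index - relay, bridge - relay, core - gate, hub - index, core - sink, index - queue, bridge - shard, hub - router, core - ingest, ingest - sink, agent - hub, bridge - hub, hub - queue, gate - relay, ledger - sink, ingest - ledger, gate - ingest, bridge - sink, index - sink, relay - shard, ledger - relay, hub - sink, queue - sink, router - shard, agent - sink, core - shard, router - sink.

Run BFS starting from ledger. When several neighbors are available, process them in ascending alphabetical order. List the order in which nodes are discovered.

Visit ledger; enqueue ingest, relay, router, sink → queue [ingest, relay, router, sink]
Visit ingest; enqueue core, gate, hub, shard → queue [relay, router, sink, core, gate, hub, shard]
Visit relay; enqueue bridge, index → queue [router, sink, core, gate, hub, shard, bridge, index]
Visit router → queue [sink, core, gate, hub, shard, bridge, index]
Visit sink; enqueue agent, queue → queue [core, gate, hub, shard, bridge, index, agent, queue]
Visit core → queue [gate, hub, shard, bridge, index, agent, queue]
Visit gate → queue [hub, shard, bridge, index, agent, queue]
Visit hub → queue [shard, bridge, index, agent, queue]
Visit shard → queue [bridge, index, agent, queue]
Visit bridge → queue [index, agent, queue]
Visit index → queue [agent, queue]
Visit agent → queue [queue]
Visit queue → queue []

ledger ingest relay router sink core gate hub shard bridge index agent queue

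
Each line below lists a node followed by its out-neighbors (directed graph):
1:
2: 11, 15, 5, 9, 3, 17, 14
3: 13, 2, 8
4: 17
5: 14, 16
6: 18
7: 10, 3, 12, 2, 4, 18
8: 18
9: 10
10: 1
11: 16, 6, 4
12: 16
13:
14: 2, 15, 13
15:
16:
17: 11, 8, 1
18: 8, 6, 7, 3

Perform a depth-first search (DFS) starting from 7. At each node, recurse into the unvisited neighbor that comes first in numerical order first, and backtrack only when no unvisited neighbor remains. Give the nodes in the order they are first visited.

7 → 2 → 3 → 8 → 18 → 6 → 13 → 5 → 14 → 15 → 16 → 9 → 10 → 1 → 11 → 4 → 17 → 12

Visit 7
7 → 2
2 → 3
3 → 8
8 → 18
18 → 6
3 → 13
2 → 5
5 → 14
14 → 15
5 → 16
2 → 9
9 → 10
10 → 1
2 → 11
11 → 4
4 → 17
7 → 12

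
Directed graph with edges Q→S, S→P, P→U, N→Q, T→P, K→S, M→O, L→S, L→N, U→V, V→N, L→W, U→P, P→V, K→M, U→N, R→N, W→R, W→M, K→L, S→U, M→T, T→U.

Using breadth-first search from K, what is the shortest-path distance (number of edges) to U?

Level 0: K
Level 1: L, M, S
Level 2: N, O, P, T, U, W
Level 3: Q, R, V
U first appears at level 2.

2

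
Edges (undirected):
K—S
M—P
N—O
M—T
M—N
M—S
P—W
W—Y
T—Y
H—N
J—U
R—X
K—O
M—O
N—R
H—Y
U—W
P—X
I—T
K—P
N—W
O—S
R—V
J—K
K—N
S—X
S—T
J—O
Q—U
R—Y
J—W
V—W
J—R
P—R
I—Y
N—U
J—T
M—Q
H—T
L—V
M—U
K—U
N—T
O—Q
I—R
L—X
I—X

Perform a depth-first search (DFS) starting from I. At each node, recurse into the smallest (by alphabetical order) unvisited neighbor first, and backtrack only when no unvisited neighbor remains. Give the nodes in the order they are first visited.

I -> R -> J -> K -> N -> H -> T -> M -> O -> Q -> U -> W -> P -> X -> L -> V -> S -> Y

Visit I
I → R
R → J
J → K
K → N
N → H
H → T
T → M
M → O
O → Q
Q → U
U → W
W → P
P → X
X → L
L → V
X → S
W → Y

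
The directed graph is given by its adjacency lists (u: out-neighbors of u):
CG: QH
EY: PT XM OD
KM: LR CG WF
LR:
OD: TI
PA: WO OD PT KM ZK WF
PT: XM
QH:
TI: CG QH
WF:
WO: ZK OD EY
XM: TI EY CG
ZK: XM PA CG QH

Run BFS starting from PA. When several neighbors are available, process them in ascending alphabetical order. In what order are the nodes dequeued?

PA -> KM -> OD -> PT -> WF -> WO -> ZK -> CG -> LR -> TI -> XM -> EY -> QH

Visit PA; enqueue KM, OD, PT, WF, WO, ZK → queue [KM, OD, PT, WF, WO, ZK]
Visit KM; enqueue CG, LR → queue [OD, PT, WF, WO, ZK, CG, LR]
Visit OD; enqueue TI → queue [PT, WF, WO, ZK, CG, LR, TI]
Visit PT; enqueue XM → queue [WF, WO, ZK, CG, LR, TI, XM]
Visit WF → queue [WO, ZK, CG, LR, TI, XM]
Visit WO; enqueue EY → queue [ZK, CG, LR, TI, XM, EY]
Visit ZK; enqueue QH → queue [CG, LR, TI, XM, EY, QH]
Visit CG → queue [LR, TI, XM, EY, QH]
Visit LR → queue [TI, XM, EY, QH]
Visit TI → queue [XM, EY, QH]
Visit XM → queue [EY, QH]
Visit EY → queue [QH]
Visit QH → queue []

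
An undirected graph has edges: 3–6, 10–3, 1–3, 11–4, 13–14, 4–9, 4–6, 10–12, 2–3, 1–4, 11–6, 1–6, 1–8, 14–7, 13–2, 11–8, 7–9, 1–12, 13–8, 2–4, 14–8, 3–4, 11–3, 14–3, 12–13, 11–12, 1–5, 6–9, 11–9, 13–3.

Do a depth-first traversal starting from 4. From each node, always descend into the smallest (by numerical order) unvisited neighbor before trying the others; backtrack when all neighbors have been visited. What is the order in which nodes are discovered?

4 → 1 → 3 → 2 → 13 → 8 → 11 → 6 → 9 → 7 → 14 → 12 → 10 → 5

Visit 4
4 → 1
1 → 3
3 → 2
2 → 13
13 → 8
8 → 11
11 → 6
6 → 9
9 → 7
7 → 14
11 → 12
12 → 10
1 → 5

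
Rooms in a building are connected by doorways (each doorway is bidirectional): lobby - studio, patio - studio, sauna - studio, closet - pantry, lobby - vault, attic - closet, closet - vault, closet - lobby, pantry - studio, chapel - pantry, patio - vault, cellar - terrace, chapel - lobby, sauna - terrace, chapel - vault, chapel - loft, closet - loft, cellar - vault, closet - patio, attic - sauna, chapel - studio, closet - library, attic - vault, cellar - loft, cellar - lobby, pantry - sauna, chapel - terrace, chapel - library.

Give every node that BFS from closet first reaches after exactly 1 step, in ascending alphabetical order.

Level 0: closet
Level 1: attic, library, lobby, loft, pantry, patio, vault
Level 2: cellar, chapel, sauna, studio
Level 3: terrace

attic, library, lobby, loft, pantry, patio, vault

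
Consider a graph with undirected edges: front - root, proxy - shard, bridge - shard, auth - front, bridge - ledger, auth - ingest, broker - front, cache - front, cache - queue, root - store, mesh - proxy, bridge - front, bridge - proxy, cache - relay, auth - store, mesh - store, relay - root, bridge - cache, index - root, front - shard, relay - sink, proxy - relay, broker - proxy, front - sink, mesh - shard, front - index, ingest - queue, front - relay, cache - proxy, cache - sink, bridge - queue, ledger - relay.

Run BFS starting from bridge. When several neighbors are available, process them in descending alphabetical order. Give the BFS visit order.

Visit bridge; enqueue shard, queue, proxy, ledger, front, cache → queue [shard, queue, proxy, ledger, front, cache]
Visit shard; enqueue mesh → queue [queue, proxy, ledger, front, cache, mesh]
Visit queue; enqueue ingest → queue [proxy, ledger, front, cache, mesh, ingest]
Visit proxy; enqueue relay, broker → queue [ledger, front, cache, mesh, ingest, relay, broker]
Visit ledger → queue [front, cache, mesh, ingest, relay, broker]
Visit front; enqueue sink, root, index, auth → queue [cache, mesh, ingest, relay, broker, sink, root, index, auth]
Visit cache → queue [mesh, ingest, relay, broker, sink, root, index, auth]
Visit mesh; enqueue store → queue [ingest, relay, broker, sink, root, index, auth, store]
Visit ingest → queue [relay, broker, sink, root, index, auth, store]
Visit relay → queue [broker, sink, root, index, auth, store]
Visit broker → queue [sink, root, index, auth, store]
Visit sink → queue [root, index, auth, store]
Visit root → queue [index, auth, store]
Visit index → queue [auth, store]
Visit auth → queue [store]
Visit store → queue []

bridge, shard, queue, proxy, ledger, front, cache, mesh, ingest, relay, broker, sink, root, index, auth, store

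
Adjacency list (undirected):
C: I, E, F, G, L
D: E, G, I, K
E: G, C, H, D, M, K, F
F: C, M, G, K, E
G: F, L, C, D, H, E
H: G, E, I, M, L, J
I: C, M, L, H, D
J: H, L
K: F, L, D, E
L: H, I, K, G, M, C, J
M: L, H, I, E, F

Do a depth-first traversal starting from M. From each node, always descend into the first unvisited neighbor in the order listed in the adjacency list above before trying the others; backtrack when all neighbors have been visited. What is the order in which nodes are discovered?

M → L → H → G → F → C → I → D → E → K → J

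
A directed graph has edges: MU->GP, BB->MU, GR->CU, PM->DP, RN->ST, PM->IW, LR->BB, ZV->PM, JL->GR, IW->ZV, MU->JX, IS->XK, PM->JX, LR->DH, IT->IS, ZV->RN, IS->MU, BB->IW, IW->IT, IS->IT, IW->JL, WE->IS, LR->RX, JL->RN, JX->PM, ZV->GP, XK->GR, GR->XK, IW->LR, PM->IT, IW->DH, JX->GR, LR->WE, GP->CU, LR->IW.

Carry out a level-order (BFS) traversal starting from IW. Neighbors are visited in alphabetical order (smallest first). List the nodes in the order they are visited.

Visit IW; enqueue DH, IT, JL, LR, ZV → queue [DH, IT, JL, LR, ZV]
Visit DH → queue [IT, JL, LR, ZV]
Visit IT; enqueue IS → queue [JL, LR, ZV, IS]
Visit JL; enqueue GR, RN → queue [LR, ZV, IS, GR, RN]
Visit LR; enqueue BB, RX, WE → queue [ZV, IS, GR, RN, BB, RX, WE]
Visit ZV; enqueue GP, PM → queue [IS, GR, RN, BB, RX, WE, GP, PM]
Visit IS; enqueue MU, XK → queue [GR, RN, BB, RX, WE, GP, PM, MU, XK]
Visit GR; enqueue CU → queue [RN, BB, RX, WE, GP, PM, MU, XK, CU]
Visit RN; enqueue ST → queue [BB, RX, WE, GP, PM, MU, XK, CU, ST]
Visit BB → queue [RX, WE, GP, PM, MU, XK, CU, ST]
Visit RX → queue [WE, GP, PM, MU, XK, CU, ST]
Visit WE → queue [GP, PM, MU, XK, CU, ST]
Visit GP → queue [PM, MU, XK, CU, ST]
Visit PM; enqueue DP, JX → queue [MU, XK, CU, ST, DP, JX]
Visit MU → queue [XK, CU, ST, DP, JX]
Visit XK → queue [CU, ST, DP, JX]
Visit CU → queue [ST, DP, JX]
Visit ST → queue [DP, JX]
Visit DP → queue [JX]
Visit JX → queue []

IW DH IT JL LR ZV IS GR RN BB RX WE GP PM MU XK CU ST DP JX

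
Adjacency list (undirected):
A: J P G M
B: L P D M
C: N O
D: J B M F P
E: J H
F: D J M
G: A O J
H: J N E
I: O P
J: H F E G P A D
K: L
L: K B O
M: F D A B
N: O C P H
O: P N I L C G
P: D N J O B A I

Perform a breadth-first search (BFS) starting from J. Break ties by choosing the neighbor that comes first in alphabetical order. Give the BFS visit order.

Visit J; enqueue A, D, E, F, G, H, P → queue [A, D, E, F, G, H, P]
Visit A; enqueue M → queue [D, E, F, G, H, P, M]
Visit D; enqueue B → queue [E, F, G, H, P, M, B]
Visit E → queue [F, G, H, P, M, B]
Visit F → queue [G, H, P, M, B]
Visit G; enqueue O → queue [H, P, M, B, O]
Visit H; enqueue N → queue [P, M, B, O, N]
Visit P; enqueue I → queue [M, B, O, N, I]
Visit M → queue [B, O, N, I]
Visit B; enqueue L → queue [O, N, I, L]
Visit O; enqueue C → queue [N, I, L, C]
Visit N → queue [I, L, C]
Visit I → queue [L, C]
Visit L; enqueue K → queue [C, K]
Visit C → queue [K]
Visit K → queue []

J A D E F G H P M B O N I L C K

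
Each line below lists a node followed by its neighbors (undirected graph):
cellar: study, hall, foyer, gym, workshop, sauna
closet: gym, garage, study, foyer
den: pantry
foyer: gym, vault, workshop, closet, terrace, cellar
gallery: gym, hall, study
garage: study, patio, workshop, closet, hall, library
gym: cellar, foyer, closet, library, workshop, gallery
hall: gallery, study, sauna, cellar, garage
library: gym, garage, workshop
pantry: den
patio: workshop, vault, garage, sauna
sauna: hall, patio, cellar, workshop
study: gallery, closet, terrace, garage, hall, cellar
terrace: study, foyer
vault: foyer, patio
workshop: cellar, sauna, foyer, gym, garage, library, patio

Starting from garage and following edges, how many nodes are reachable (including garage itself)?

BFS from garage visits: garage, study, patio, workshop, closet, hall, library, gallery, terrace, cellar, vault, sauna, foyer, gym
Reachable nodes: 14 of 16 total.

14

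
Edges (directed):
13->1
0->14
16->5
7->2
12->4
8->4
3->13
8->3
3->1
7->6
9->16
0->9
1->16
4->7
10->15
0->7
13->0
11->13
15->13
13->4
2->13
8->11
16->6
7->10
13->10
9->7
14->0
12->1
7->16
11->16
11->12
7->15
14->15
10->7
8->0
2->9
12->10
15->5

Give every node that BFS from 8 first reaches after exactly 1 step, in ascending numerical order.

0, 3, 4, 11

Level 0: 8
Level 1: 0, 3, 4, 11
Level 2: 1, 7, 9, 12, 13, 14, 16
Level 3: 2, 5, 6, 10, 15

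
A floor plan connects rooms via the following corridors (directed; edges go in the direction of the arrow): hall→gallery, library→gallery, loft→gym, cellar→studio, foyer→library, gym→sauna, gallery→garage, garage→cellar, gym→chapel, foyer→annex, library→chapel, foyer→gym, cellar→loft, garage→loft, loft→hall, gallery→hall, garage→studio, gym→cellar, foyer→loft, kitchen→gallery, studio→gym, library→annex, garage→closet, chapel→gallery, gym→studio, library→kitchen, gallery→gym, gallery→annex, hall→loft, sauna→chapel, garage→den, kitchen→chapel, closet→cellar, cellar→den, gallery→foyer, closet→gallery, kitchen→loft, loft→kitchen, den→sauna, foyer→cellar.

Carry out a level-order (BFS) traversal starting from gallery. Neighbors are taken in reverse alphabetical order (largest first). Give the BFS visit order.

gallery, hall, gym, garage, foyer, annex, loft, studio, sauna, chapel, cellar, den, closet, library, kitchen

Visit gallery; enqueue hall, gym, garage, foyer, annex → queue [hall, gym, garage, foyer, annex]
Visit hall; enqueue loft → queue [gym, garage, foyer, annex, loft]
Visit gym; enqueue studio, sauna, chapel, cellar → queue [garage, foyer, annex, loft, studio, sauna, chapel, cellar]
Visit garage; enqueue den, closet → queue [foyer, annex, loft, studio, sauna, chapel, cellar, den, closet]
Visit foyer; enqueue library → queue [annex, loft, studio, sauna, chapel, cellar, den, closet, library]
Visit annex → queue [loft, studio, sauna, chapel, cellar, den, closet, library]
Visit loft; enqueue kitchen → queue [studio, sauna, chapel, cellar, den, closet, library, kitchen]
Visit studio → queue [sauna, chapel, cellar, den, closet, library, kitchen]
Visit sauna → queue [chapel, cellar, den, closet, library, kitchen]
Visit chapel → queue [cellar, den, closet, library, kitchen]
Visit cellar → queue [den, closet, library, kitchen]
Visit den → queue [closet, library, kitchen]
Visit closet → queue [library, kitchen]
Visit library → queue [kitchen]
Visit kitchen → queue []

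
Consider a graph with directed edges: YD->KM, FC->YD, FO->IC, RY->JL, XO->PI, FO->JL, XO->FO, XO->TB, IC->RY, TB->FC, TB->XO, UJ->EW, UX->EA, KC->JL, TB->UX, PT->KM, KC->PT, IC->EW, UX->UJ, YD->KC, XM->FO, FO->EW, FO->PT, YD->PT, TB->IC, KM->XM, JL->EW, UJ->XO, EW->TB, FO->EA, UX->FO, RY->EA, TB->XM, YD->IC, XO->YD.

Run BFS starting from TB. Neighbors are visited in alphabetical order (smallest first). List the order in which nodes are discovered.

TB → FC → IC → UX → XM → XO → YD → EW → RY → EA → FO → UJ → PI → KC → KM → PT → JL

Visit TB; enqueue FC, IC, UX, XM, XO → queue [FC, IC, UX, XM, XO]
Visit FC; enqueue YD → queue [IC, UX, XM, XO, YD]
Visit IC; enqueue EW, RY → queue [UX, XM, XO, YD, EW, RY]
Visit UX; enqueue EA, FO, UJ → queue [XM, XO, YD, EW, RY, EA, FO, UJ]
Visit XM → queue [XO, YD, EW, RY, EA, FO, UJ]
Visit XO; enqueue PI → queue [YD, EW, RY, EA, FO, UJ, PI]
Visit YD; enqueue KC, KM, PT → queue [EW, RY, EA, FO, UJ, PI, KC, KM, PT]
Visit EW → queue [RY, EA, FO, UJ, PI, KC, KM, PT]
Visit RY; enqueue JL → queue [EA, FO, UJ, PI, KC, KM, PT, JL]
Visit EA → queue [FO, UJ, PI, KC, KM, PT, JL]
Visit FO → queue [UJ, PI, KC, KM, PT, JL]
Visit UJ → queue [PI, KC, KM, PT, JL]
Visit PI → queue [KC, KM, PT, JL]
Visit KC → queue [KM, PT, JL]
Visit KM → queue [PT, JL]
Visit PT → queue [JL]
Visit JL → queue []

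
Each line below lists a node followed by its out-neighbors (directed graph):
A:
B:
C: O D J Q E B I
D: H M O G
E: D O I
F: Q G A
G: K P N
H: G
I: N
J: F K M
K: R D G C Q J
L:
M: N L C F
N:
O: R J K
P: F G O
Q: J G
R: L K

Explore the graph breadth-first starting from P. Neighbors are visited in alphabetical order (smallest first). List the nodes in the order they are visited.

Visit P; enqueue F, G, O → queue [F, G, O]
Visit F; enqueue A, Q → queue [G, O, A, Q]
Visit G; enqueue K, N → queue [O, A, Q, K, N]
Visit O; enqueue J, R → queue [A, Q, K, N, J, R]
Visit A → queue [Q, K, N, J, R]
Visit Q → queue [K, N, J, R]
Visit K; enqueue C, D → queue [N, J, R, C, D]
Visit N → queue [J, R, C, D]
Visit J; enqueue M → queue [R, C, D, M]
Visit R; enqueue L → queue [C, D, M, L]
Visit C; enqueue B, E, I → queue [D, M, L, B, E, I]
Visit D; enqueue H → queue [M, L, B, E, I, H]
Visit M → queue [L, B, E, I, H]
Visit L → queue [B, E, I, H]
Visit B → queue [E, I, H]
Visit E → queue [I, H]
Visit I → queue [H]
Visit H → queue []

P, F, G, O, A, Q, K, N, J, R, C, D, M, L, B, E, I, H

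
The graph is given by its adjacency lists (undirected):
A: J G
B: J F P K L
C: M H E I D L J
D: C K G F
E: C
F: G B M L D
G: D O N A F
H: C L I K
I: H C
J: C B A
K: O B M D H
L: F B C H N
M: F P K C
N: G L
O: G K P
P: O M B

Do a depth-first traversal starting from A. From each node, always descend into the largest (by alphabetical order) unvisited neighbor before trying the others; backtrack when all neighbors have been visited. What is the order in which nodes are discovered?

Visit A
A → J
J → C
C → M
M → P
P → O
O → K
K → H
H → L
L → N
N → G
G → F
F → D
F → B
H → I
C → E

A -> J -> C -> M -> P -> O -> K -> H -> L -> N -> G -> F -> D -> B -> I -> E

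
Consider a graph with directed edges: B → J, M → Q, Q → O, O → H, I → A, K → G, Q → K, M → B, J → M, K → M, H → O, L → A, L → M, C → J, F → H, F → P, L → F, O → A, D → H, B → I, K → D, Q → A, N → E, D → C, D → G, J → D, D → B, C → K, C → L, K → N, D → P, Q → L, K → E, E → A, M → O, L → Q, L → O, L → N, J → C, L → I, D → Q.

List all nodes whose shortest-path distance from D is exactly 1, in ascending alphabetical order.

B, C, G, H, P, Q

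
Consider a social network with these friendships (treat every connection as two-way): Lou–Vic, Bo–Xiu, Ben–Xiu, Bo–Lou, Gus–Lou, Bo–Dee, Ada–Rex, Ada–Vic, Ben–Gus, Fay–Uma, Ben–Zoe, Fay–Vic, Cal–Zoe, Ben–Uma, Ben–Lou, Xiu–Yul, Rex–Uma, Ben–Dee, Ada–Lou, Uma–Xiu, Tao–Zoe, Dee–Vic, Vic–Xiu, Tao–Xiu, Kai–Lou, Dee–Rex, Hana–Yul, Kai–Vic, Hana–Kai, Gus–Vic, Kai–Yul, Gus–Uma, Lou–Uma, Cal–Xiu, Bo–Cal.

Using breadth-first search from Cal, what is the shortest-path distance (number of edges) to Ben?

2

Level 0: Cal
Level 1: Bo, Xiu, Zoe
Level 2: Ben, Dee, Lou, Tao, Uma, Vic, Yul
Level 3: Ada, Fay, Gus, Hana, Kai, Rex
Ben first appears at level 2.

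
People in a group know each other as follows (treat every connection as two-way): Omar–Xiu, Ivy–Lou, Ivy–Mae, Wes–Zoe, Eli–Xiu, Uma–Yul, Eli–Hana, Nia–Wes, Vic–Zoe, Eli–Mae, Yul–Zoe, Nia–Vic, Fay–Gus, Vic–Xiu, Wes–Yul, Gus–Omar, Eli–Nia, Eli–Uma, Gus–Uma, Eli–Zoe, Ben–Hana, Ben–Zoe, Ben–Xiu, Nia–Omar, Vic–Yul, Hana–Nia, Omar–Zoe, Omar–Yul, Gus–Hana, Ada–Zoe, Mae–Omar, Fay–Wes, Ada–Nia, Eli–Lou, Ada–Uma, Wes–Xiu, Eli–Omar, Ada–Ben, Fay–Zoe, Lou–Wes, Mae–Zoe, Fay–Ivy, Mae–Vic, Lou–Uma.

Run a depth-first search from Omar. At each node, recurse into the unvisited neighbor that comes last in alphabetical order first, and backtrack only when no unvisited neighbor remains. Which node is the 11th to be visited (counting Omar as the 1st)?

Lou

Visit Omar
Omar → Zoe
Zoe → Yul
Yul → Wes
Wes → Xiu
Xiu → Vic
Vic → Nia
Nia → Hana
Hana → Gus
Gus → Uma
Uma → Lou
Lou → Ivy
Ivy → Mae
Mae → Eli
Ivy → Fay
Uma → Ada
Ada → Ben

Visit order: Omar, Zoe, Yul, Wes, Xiu, Vic, Nia, Hana, Gus, Uma, Lou, Ivy, Mae, Eli, Fay, Ada, Ben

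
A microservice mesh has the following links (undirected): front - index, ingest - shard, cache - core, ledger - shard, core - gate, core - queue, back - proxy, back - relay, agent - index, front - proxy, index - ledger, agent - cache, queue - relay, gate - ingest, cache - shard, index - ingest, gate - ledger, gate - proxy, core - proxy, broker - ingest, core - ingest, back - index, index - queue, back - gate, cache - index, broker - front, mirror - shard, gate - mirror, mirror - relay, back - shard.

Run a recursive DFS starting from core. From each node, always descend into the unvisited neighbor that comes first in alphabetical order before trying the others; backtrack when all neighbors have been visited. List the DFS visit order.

core -> cache -> agent -> index -> back -> gate -> ingest -> broker -> front -> proxy -> shard -> ledger -> mirror -> relay -> queue

Visit core
core → cache
cache → agent
agent → index
index → back
back → gate
gate → ingest
ingest → broker
broker → front
front → proxy
ingest → shard
shard → ledger
shard → mirror
mirror → relay
relay → queue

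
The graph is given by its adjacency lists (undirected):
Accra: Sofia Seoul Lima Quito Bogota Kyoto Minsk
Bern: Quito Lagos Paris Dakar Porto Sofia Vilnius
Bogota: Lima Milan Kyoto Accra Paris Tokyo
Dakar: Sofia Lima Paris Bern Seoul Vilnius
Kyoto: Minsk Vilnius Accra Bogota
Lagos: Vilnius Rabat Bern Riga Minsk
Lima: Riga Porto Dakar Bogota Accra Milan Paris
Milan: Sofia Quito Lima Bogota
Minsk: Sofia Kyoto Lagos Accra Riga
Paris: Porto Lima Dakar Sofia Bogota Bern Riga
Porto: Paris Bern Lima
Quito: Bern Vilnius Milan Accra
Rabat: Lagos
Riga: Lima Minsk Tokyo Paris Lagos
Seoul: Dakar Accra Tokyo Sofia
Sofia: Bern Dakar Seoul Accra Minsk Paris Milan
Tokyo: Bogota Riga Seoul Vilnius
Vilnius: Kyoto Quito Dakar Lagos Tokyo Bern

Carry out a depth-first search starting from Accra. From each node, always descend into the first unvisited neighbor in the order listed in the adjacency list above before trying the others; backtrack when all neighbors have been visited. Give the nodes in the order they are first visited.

Visit Accra
Accra → Sofia
Sofia → Bern
Bern → Quito
Quito → Vilnius
Vilnius → Kyoto
Kyoto → Minsk
Minsk → Lagos
Lagos → Rabat
Lagos → Riga
Riga → Lima
Lima → Porto
Porto → Paris
Paris → Dakar
Dakar → Seoul
Seoul → Tokyo
Tokyo → Bogota
Bogota → Milan

Accra, Sofia, Bern, Quito, Vilnius, Kyoto, Minsk, Lagos, Rabat, Riga, Lima, Porto, Paris, Dakar, Seoul, Tokyo, Bogota, Milan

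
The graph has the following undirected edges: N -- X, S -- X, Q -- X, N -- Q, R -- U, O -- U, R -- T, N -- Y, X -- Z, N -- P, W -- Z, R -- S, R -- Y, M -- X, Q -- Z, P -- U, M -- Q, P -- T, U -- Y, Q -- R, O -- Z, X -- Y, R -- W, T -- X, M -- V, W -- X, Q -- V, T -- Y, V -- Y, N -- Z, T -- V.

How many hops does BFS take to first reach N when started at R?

Level 0: R
Level 1: Q, S, T, U, W, Y
Level 2: M, N, O, P, V, X, Z
N first appears at level 2.

2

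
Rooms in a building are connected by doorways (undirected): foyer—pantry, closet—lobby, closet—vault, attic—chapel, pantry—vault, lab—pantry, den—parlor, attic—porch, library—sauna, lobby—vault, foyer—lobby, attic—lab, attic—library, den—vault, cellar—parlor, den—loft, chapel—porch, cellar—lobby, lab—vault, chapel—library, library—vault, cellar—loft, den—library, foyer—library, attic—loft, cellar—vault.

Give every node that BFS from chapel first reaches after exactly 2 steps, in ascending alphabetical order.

den, foyer, lab, loft, sauna, vault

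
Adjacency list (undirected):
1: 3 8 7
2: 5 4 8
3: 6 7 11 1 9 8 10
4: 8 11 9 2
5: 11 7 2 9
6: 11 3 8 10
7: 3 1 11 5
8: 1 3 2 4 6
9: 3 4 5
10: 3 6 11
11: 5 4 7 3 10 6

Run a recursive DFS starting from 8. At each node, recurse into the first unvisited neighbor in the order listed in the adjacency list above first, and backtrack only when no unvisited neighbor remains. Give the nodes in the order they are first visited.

Visit 8
8 → 1
1 → 3
3 → 6
6 → 11
11 → 5
5 → 7
5 → 2
2 → 4
4 → 9
11 → 10

8, 1, 3, 6, 11, 5, 7, 2, 4, 9, 10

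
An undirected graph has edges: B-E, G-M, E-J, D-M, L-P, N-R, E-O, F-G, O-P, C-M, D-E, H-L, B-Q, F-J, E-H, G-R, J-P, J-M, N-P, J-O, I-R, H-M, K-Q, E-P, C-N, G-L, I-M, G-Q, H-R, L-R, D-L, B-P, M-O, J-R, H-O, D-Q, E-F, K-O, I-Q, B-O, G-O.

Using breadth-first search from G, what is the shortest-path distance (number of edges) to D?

2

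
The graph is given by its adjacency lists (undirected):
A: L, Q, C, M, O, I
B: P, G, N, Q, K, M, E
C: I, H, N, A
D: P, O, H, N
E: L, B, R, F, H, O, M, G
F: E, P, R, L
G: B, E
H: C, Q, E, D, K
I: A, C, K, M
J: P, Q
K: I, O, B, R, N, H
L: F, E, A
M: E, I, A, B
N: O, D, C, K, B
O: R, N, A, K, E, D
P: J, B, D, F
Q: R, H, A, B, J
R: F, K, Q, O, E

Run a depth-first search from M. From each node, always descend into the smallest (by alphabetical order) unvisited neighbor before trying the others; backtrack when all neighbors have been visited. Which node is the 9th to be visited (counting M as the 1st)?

Visit M
M → A
A → C
C → H
H → D
D → N
N → B
B → E
E → F
F → L
F → P
P → J
J → Q
Q → R
R → K
K → I
K → O
E → G

Visit order: M, A, C, H, D, N, B, E, F, L, P, J, Q, R, K, I, O, G

F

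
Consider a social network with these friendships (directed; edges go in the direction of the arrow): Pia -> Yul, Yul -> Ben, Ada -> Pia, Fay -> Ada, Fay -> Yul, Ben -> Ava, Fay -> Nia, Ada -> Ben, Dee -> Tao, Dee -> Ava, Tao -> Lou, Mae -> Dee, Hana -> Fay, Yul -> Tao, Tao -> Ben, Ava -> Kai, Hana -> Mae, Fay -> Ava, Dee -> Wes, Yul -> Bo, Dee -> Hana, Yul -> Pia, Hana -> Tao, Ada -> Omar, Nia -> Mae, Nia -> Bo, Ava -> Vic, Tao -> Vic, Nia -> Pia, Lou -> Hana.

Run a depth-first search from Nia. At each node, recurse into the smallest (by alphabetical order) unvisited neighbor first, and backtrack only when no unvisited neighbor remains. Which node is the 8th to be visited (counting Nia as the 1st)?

Hana

Visit Nia
Nia → Bo
Nia → Mae
Mae → Dee
Dee → Ava
Ava → Kai
Ava → Vic
Dee → Hana
Hana → Fay
Fay → Ada
Ada → Ben
Ada → Omar
Ada → Pia
Pia → Yul
Yul → Tao
Tao → Lou
Dee → Wes

Visit order: Nia, Bo, Mae, Dee, Ava, Kai, Vic, Hana, Fay, Ada, Ben, Omar, Pia, Yul, Tao, Lou, Wes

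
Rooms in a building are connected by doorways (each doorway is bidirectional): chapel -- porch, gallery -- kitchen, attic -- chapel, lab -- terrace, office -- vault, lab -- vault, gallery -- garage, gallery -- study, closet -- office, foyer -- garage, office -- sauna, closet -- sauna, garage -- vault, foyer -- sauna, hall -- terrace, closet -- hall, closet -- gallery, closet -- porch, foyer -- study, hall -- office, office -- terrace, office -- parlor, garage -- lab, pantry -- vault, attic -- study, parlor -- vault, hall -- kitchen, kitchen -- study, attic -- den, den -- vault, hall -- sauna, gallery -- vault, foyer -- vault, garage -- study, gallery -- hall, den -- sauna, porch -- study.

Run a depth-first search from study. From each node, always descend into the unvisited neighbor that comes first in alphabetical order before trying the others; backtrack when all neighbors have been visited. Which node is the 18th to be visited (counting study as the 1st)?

pantry

Visit study
study → attic
attic → chapel
chapel → porch
porch → closet
closet → gallery
gallery → garage
garage → foyer
foyer → sauna
sauna → den
den → vault
vault → lab
lab → terrace
terrace → hall
hall → kitchen
hall → office
office → parlor
vault → pantry

Visit order: study, attic, chapel, porch, closet, gallery, garage, foyer, sauna, den, vault, lab, terrace, hall, kitchen, office, parlor, pantry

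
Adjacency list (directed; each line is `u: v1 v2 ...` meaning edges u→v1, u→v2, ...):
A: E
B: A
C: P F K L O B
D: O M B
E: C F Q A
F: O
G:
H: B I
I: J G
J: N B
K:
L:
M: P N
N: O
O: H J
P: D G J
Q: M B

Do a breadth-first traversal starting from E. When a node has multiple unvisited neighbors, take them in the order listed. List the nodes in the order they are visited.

E, C, F, Q, A, P, K, L, O, B, M, D, G, J, H, N, I

Visit E; enqueue C, F, Q, A → queue [C, F, Q, A]
Visit C; enqueue P, K, L, O, B → queue [F, Q, A, P, K, L, O, B]
Visit F → queue [Q, A, P, K, L, O, B]
Visit Q; enqueue M → queue [A, P, K, L, O, B, M]
Visit A → queue [P, K, L, O, B, M]
Visit P; enqueue D, G, J → queue [K, L, O, B, M, D, G, J]
Visit K → queue [L, O, B, M, D, G, J]
Visit L → queue [O, B, M, D, G, J]
Visit O; enqueue H → queue [B, M, D, G, J, H]
Visit B → queue [M, D, G, J, H]
Visit M; enqueue N → queue [D, G, J, H, N]
Visit D → queue [G, J, H, N]
Visit G → queue [J, H, N]
Visit J → queue [H, N]
Visit H; enqueue I → queue [N, I]
Visit N → queue [I]
Visit I → queue []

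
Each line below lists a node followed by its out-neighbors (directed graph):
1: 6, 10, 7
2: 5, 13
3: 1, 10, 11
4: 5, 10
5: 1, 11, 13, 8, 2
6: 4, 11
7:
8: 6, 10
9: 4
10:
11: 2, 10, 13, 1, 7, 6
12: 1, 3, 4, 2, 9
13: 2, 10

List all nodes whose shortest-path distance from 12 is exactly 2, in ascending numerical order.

5, 6, 7, 10, 11, 13

Level 0: 12
Level 1: 1, 2, 3, 4, 9
Level 2: 5, 6, 7, 10, 11, 13
Level 3: 8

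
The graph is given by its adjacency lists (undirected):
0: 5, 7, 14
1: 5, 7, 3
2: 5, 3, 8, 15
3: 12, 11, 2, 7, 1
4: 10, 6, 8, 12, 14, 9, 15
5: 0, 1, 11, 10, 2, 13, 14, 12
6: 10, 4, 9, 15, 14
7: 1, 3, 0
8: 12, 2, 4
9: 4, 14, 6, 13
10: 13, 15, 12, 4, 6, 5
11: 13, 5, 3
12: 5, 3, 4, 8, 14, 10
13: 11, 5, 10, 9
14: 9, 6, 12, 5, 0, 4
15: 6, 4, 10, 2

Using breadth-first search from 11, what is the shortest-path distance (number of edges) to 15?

3

Level 0: 11
Level 1: 3, 5, 13
Level 2: 0, 1, 2, 7, 9, 10, 12, 14
Level 3: 4, 6, 8, 15
15 first appears at level 3.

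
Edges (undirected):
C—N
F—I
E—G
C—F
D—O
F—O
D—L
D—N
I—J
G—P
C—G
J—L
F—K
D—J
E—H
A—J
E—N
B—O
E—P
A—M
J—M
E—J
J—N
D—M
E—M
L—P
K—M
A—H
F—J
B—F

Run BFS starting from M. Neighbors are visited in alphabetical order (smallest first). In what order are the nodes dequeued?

M -> A -> D -> E -> J -> K -> H -> L -> N -> O -> G -> P -> F -> I -> C -> B

Visit M; enqueue A, D, E, J, K → queue [A, D, E, J, K]
Visit A; enqueue H → queue [D, E, J, K, H]
Visit D; enqueue L, N, O → queue [E, J, K, H, L, N, O]
Visit E; enqueue G, P → queue [J, K, H, L, N, O, G, P]
Visit J; enqueue F, I → queue [K, H, L, N, O, G, P, F, I]
Visit K → queue [H, L, N, O, G, P, F, I]
Visit H → queue [L, N, O, G, P, F, I]
Visit L → queue [N, O, G, P, F, I]
Visit N; enqueue C → queue [O, G, P, F, I, C]
Visit O; enqueue B → queue [G, P, F, I, C, B]
Visit G → queue [P, F, I, C, B]
Visit P → queue [F, I, C, B]
Visit F → queue [I, C, B]
Visit I → queue [C, B]
Visit C → queue [B]
Visit B → queue []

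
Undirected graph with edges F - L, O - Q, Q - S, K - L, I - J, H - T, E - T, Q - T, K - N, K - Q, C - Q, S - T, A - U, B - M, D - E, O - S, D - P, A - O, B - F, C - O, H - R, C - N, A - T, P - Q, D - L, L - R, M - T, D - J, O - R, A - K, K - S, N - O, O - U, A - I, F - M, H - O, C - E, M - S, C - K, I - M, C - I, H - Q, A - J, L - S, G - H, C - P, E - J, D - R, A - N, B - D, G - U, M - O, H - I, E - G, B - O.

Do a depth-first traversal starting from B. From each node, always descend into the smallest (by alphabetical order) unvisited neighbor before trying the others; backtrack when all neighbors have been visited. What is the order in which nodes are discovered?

Visit B
B → D
D → E
E → C
C → I
I → A
A → J
A → K
K → L
L → F
F → M
M → O
O → H
H → G
G → U
H → Q
Q → P
Q → S
S → T
H → R
O → N

B, D, E, C, I, A, J, K, L, F, M, O, H, G, U, Q, P, S, T, R, N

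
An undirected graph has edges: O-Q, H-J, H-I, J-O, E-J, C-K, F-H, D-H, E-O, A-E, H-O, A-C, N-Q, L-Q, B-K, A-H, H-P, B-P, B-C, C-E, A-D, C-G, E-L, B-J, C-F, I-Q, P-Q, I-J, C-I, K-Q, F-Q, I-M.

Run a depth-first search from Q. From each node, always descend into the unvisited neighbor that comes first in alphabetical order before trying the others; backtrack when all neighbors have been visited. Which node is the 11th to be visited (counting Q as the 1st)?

P

Visit Q
Q → F
F → C
C → A
A → D
D → H
H → I
I → J
J → B
B → K
B → P
J → E
E → L
E → O
I → M
C → G
Q → N

Visit order: Q, F, C, A, D, H, I, J, B, K, P, E, L, O, M, G, N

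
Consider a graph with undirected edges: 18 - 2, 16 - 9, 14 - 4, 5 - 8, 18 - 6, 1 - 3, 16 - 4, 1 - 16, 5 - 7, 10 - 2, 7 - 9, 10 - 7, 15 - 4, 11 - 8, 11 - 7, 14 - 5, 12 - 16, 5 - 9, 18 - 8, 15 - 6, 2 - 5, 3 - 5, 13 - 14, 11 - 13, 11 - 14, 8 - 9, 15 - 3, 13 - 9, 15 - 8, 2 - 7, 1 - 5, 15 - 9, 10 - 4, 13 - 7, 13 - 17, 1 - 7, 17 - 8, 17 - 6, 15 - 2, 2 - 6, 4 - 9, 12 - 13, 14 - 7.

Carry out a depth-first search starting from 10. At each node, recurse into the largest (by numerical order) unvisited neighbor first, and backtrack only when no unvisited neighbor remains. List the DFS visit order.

10 -> 7 -> 14 -> 13 -> 17 -> 8 -> 18 -> 6 -> 15 -> 9 -> 16 -> 12 -> 4 -> 1 -> 5 -> 3 -> 2 -> 11

Visit 10
10 → 7
7 → 14
14 → 13
13 → 17
17 → 8
8 → 18
18 → 6
6 → 15
15 → 9
9 → 16
16 → 12
16 → 4
16 → 1
1 → 5
5 → 3
5 → 2
8 → 11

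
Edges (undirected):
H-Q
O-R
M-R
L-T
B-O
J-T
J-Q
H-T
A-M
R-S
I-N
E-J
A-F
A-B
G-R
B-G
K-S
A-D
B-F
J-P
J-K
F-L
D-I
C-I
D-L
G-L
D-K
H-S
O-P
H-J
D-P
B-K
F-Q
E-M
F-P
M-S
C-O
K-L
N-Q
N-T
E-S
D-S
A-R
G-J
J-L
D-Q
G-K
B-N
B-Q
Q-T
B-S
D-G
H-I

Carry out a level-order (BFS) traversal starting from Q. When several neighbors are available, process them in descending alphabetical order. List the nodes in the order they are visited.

Visit Q; enqueue T, N, J, H, F, D, B → queue [T, N, J, H, F, D, B]
Visit T; enqueue L → queue [N, J, H, F, D, B, L]
Visit N; enqueue I → queue [J, H, F, D, B, L, I]
Visit J; enqueue P, K, G, E → queue [H, F, D, B, L, I, P, K, G, E]
Visit H; enqueue S → queue [F, D, B, L, I, P, K, G, E, S]
Visit F; enqueue A → queue [D, B, L, I, P, K, G, E, S, A]
Visit D → queue [B, L, I, P, K, G, E, S, A]
Visit B; enqueue O → queue [L, I, P, K, G, E, S, A, O]
Visit L → queue [I, P, K, G, E, S, A, O]
Visit I; enqueue C → queue [P, K, G, E, S, A, O, C]
Visit P → queue [K, G, E, S, A, O, C]
Visit K → queue [G, E, S, A, O, C]
Visit G; enqueue R → queue [E, S, A, O, C, R]
Visit E; enqueue M → queue [S, A, O, C, R, M]
Visit S → queue [A, O, C, R, M]
Visit A → queue [O, C, R, M]
Visit O → queue [C, R, M]
Visit C → queue [R, M]
Visit R → queue [M]
Visit M → queue []

Q T N J H F D B L I P K G E S A O C R M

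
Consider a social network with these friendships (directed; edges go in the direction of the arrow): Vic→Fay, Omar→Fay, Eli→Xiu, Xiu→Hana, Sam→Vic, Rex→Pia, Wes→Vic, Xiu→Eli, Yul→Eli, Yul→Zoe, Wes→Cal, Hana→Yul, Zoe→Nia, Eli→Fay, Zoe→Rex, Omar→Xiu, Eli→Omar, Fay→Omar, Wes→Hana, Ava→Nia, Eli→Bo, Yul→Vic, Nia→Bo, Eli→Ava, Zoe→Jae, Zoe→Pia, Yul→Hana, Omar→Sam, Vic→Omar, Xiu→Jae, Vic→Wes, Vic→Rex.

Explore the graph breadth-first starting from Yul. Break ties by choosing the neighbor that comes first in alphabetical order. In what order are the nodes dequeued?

Yul, Eli, Hana, Vic, Zoe, Ava, Bo, Fay, Omar, Xiu, Rex, Wes, Jae, Nia, Pia, Sam, Cal

Visit Yul; enqueue Eli, Hana, Vic, Zoe → queue [Eli, Hana, Vic, Zoe]
Visit Eli; enqueue Ava, Bo, Fay, Omar, Xiu → queue [Hana, Vic, Zoe, Ava, Bo, Fay, Omar, Xiu]
Visit Hana → queue [Vic, Zoe, Ava, Bo, Fay, Omar, Xiu]
Visit Vic; enqueue Rex, Wes → queue [Zoe, Ava, Bo, Fay, Omar, Xiu, Rex, Wes]
Visit Zoe; enqueue Jae, Nia, Pia → queue [Ava, Bo, Fay, Omar, Xiu, Rex, Wes, Jae, Nia, Pia]
Visit Ava → queue [Bo, Fay, Omar, Xiu, Rex, Wes, Jae, Nia, Pia]
Visit Bo → queue [Fay, Omar, Xiu, Rex, Wes, Jae, Nia, Pia]
Visit Fay → queue [Omar, Xiu, Rex, Wes, Jae, Nia, Pia]
Visit Omar; enqueue Sam → queue [Xiu, Rex, Wes, Jae, Nia, Pia, Sam]
Visit Xiu → queue [Rex, Wes, Jae, Nia, Pia, Sam]
Visit Rex → queue [Wes, Jae, Nia, Pia, Sam]
Visit Wes; enqueue Cal → queue [Jae, Nia, Pia, Sam, Cal]
Visit Jae → queue [Nia, Pia, Sam, Cal]
Visit Nia → queue [Pia, Sam, Cal]
Visit Pia → queue [Sam, Cal]
Visit Sam → queue [Cal]
Visit Cal → queue []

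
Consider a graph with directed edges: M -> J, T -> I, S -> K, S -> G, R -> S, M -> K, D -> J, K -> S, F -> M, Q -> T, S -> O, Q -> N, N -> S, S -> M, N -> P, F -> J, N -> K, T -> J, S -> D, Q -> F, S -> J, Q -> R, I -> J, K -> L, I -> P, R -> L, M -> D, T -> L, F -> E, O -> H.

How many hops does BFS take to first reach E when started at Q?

2

Level 0: Q
Level 1: F, N, R, T
Level 2: E, I, J, K, L, M, P, S
Level 3: D, G, O
Level 4: H
E first appears at level 2.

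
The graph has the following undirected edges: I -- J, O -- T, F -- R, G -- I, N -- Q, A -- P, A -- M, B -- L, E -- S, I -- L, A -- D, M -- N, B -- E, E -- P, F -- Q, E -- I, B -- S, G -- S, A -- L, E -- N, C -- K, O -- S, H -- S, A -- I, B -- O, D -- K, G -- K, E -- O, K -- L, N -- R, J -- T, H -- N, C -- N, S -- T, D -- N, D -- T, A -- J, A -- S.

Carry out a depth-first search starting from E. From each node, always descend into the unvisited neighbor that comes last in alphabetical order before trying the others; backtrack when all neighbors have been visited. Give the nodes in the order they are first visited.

E → S → T → O → B → L → K → G → I → J → A → P → M → N → R → F → Q → H → D → C

Visit E
E → S
S → T
T → O
O → B
B → L
L → K
K → G
G → I
I → J
J → A
A → P
A → M
M → N
N → R
R → F
F → Q
N → H
N → D
N → C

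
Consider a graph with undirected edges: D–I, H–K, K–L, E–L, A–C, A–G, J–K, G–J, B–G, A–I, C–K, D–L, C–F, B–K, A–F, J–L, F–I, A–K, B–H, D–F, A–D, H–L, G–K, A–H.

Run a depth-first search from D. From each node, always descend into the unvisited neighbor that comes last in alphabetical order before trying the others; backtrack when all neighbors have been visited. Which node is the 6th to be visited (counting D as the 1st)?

B

Visit D
D → L
L → K
K → J
J → G
G → B
B → H
H → A
A → I
I → F
F → C
L → E

Visit order: D, L, K, J, G, B, H, A, I, F, C, E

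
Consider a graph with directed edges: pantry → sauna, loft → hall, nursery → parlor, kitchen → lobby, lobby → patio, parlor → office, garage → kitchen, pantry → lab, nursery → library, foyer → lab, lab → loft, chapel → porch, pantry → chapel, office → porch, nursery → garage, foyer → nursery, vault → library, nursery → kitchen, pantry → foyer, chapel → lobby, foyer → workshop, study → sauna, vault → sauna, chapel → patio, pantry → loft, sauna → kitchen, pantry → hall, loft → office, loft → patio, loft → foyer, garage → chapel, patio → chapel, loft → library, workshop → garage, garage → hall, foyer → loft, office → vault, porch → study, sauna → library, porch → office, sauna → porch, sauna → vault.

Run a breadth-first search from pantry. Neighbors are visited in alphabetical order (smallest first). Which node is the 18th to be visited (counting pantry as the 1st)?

garage

Visit pantry; enqueue chapel, foyer, hall, lab, loft, sauna → queue [chapel, foyer, hall, lab, loft, sauna]
Visit chapel; enqueue lobby, patio, porch → queue [foyer, hall, lab, loft, sauna, lobby, patio, porch]
Visit foyer; enqueue nursery, workshop → queue [hall, lab, loft, sauna, lobby, patio, porch, nursery, workshop]
Visit hall → queue [lab, loft, sauna, lobby, patio, porch, nursery, workshop]
Visit lab → queue [loft, sauna, lobby, patio, porch, nursery, workshop]
Visit loft; enqueue library, office → queue [sauna, lobby, patio, porch, nursery, workshop, library, office]
Visit sauna; enqueue kitchen, vault → queue [lobby, patio, porch, nursery, workshop, library, office, kitchen, vault]
Visit lobby → queue [patio, porch, nursery, workshop, library, office, kitchen, vault]
Visit patio → queue [porch, nursery, workshop, library, office, kitchen, vault]
Visit porch; enqueue study → queue [nursery, workshop, library, office, kitchen, vault, study]
Visit nursery; enqueue garage, parlor → queue [workshop, library, office, kitchen, vault, study, garage, parlor]
Visit workshop → queue [library, office, kitchen, vault, study, garage, parlor]
Visit library → queue [office, kitchen, vault, study, garage, parlor]
Visit office → queue [kitchen, vault, study, garage, parlor]
Visit kitchen → queue [vault, study, garage, parlor]
Visit vault → queue [study, garage, parlor]
Visit study → queue [garage, parlor]
Visit garage → queue [parlor]
Visit parlor → queue []

Visit order: pantry, chapel, foyer, hall, lab, loft, sauna, lobby, patio, porch, nursery, workshop, library, office, kitchen, vault, study, garage, parlor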